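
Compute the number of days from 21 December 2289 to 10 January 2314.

Day-of-year of December 21, 2289: 355.
Day-of-year of January 10, 2314: 10.
2289 has 365 days, so 365 − 355 = 10 days remain in 2289.
Full years 2290–2313: 19 common + 5 leap = 19×365 + 5×366 = 8765 days.
Total: 10 + 8765 + 10 = 8785 days.

8785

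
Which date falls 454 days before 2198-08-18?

2197-05-21

Count 454 days before August 18, 2198:
May 21, 2197 → May 21, 2198: 365 days.
May 2198: 31 − 21 = 10 days remain.
Then June (30), July (31): 30 + 31 = 61 days.
August 1–18, 2198: 18 days.
Residual: 89 days.
Total: 454 days.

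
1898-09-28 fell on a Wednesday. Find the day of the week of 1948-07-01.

Thursday

Day-of-year of September 28, 1898: 271.
Day-of-year of July 1, 1948: 183.
1898 has 365 days, so 365 − 271 = 94 days remain in 1898.
Full years 1899–1947: 38 common + 11 leap = 38×365 + 11×366 = 17896 days.
Total: 94 + 17896 + 183 = 18173 days.
18173 mod 7 = 1, so 1 day after Wednesday is Thursday.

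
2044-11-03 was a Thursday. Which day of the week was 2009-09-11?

Friday

Count forward from the earlier date (September 11, 2009) to the later (November 3, 2044):
From September 11, 2009 to September 11, 2044: 35 years, of which 9 contain a Feb 29 — 26×365 + 9×366 = 12784 days.
September 2044: 30 − 11 = 19 days remain.
Then October (31): 31 days.
November 1–3, 2044: 3 days.
Residual: 53 days.
Total: 12837 days.
12837 mod 7 = 6, so 6 days before Thursday is Friday.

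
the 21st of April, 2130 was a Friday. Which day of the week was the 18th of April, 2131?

Wednesday

April 2130: 30 − 21 = 9 days remain.
Then 11 full months totalling 335 days.
April 1–18, 2131: 18 days.
Total: 9 + 335 + 18 = 362 days.
362 mod 7 = 5, so 5 days after Friday is Wednesday.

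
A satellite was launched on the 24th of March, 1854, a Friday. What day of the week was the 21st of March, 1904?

Day-of-year of March 24, 1854: 83.
Day-of-year of March 21, 1904: 81.
1854 has 365 days, so 365 − 83 = 282 days remain in 1854.
Full years 1855–1903: 38 common + 11 leap = 38×365 + 11×366 = 17896 days.
Total: 282 + 17896 + 81 = 18259 days.
18259 mod 7 = 3, so 3 days after Friday is Monday.

Monday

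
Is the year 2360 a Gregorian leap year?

Yes

2360 is a leap year.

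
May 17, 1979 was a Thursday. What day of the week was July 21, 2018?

From May 17, 1979 to May 17, 2018: 39 years, of which 10 contain a Feb 29 — 29×365 + 10×366 = 14245 days.
(2000 is a leap year (divisible by 400).)
May 2018: 31 − 17 = 14 days remain.
Then June (30): 30 days.
July 1–21, 2018: 21 days.
Residual: 65 days.
Total: 14310 days.
14310 mod 7 = 2, so 2 days after Thursday is Saturday.

Saturday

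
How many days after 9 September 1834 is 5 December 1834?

September 1834: 30 − 9 = 21 days remain.
Then October (31), November (30): 31 + 30 = 61 days.
December 1–5, 1834: 5 days.
Total: 21 + 61 + 5 = 87 days.

87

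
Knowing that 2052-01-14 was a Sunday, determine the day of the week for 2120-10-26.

From January 14, 2052 to January 14, 2120: 68 years, of which 16 contain a Feb 29 — 52×365 + 16×366 = 24836 days.
(2100 is not a leap year (divisible by 100 but not 400).)
January 2120: 31 − 14 = 17 days remain.
Then February 2120 (29), March (31), April (30), May (31), June (30), July (31), August (31), September (30): 29 + 31 + 30 + 31 + 30 + 31 + 31 + 30 = 243 days.
October 1–26, 2120: 26 days.
Residual: 286 days.
Total: 25122 days.
25122 mod 7 = 6, so 6 days after Sunday is Saturday.

Saturday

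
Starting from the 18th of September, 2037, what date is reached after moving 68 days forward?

the 25th of November, 2037

Count 68 days after September 18, 2037:
September 2037: 30 − 18 = 12 days remain.
Then October (31): 31 days.
November 1–25, 2037: 25 days.
Total: 12 + 31 + 25 = 68 days.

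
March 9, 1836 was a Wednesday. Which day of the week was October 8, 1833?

Count forward from the earlier date (October 8, 1833) to the later (March 9, 1836):
Day-of-year of October 8, 1833: 281.
Day-of-year of March 9, 1836: 69.
1833 has 365 days, so 365 − 281 = 84 days remain in 1833.
Full years: 1834: 365; 1835: 365. Sum = 730.
Total: 84 + 730 + 69 = 883 days.
883 mod 7 = 1, so 1 day before Wednesday is Tuesday.

Tuesday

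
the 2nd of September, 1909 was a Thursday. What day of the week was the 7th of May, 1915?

September 2, 1909 → September 2, 1910: 365 days.
September 2, 1910 → September 2, 1911: 365 days.
September 2, 1911 → September 2, 1912: 366 days (1912 is a leap year).
September 2, 1912 → September 2, 1913: 365 days.
September 2, 1913 → September 2, 1914: 365 days.
September 1914: 30 − 2 = 28 days remain.
Then October (31), November (30), December (31), January (31), February 1915 (28), March (31), April (30): 31 + 30 + 31 + 31 + 28 + 31 + 30 = 212 days.
May 1–7, 1915: 7 days.
Residual: 247 days.
Total: 2073 days.
2073 mod 7 = 1, so 1 day after Thursday is Friday.

Friday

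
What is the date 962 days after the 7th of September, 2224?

the 27th of April, 2227

Count 962 days after September 7, 2224:
Day-of-year of September 7, 2224: 251.
Day-of-year of April 27, 2227: 117.
2224 has 366 days, so 366 − 251 = 115 days remain in 2224.
Full years: 2225: 365; 2226: 365. Sum = 730.
Total: 115 + 730 + 117 = 962 days.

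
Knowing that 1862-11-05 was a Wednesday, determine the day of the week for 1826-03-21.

Count forward from the earlier date (March 21, 1826) to the later (November 5, 1862):
Day-of-year of March 21, 1826: 80.
Day-of-year of November 5, 1862: 309.
1826 has 365 days, so 365 − 80 = 285 days remain in 1826.
Full years 1827–1861: 26 common + 9 leap = 26×365 + 9×366 = 12784 days.
Total: 285 + 12784 + 309 = 13378 days.
13378 mod 7 = 1, so 1 day before Wednesday is Tuesday.

Tuesday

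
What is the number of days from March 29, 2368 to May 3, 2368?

March 2368: 31 − 29 = 2 days remain.
Then April (30): 30 days.
May 1–3, 2368: 3 days.
Total: 2 + 30 + 3 = 35 days.

35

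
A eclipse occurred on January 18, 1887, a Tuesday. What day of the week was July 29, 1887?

Friday

January 1887: 31 − 18 = 13 days remain.
Then February 1887 (28), March (31), April (30), May (31), June (30): 28 + 31 + 30 + 31 + 30 = 150 days.
July 1–29, 1887: 29 days.
Total: 13 + 150 + 29 = 192 days.
192 mod 7 = 3, so 3 days after Tuesday is Friday.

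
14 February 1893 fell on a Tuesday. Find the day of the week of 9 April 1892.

Count forward from the earlier date (April 9, 1892) to the later (February 14, 1893):
April 1892: 30 − 9 = 21 days remain.
Then 9 full months totalling 276 days.
February 1–14, 1893: 14 days (1893 is not a leap year).
Total: 21 + 276 + 14 = 311 days.
311 mod 7 = 3, so 3 days before Tuesday is Saturday.

Saturday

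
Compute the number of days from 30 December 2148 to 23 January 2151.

December 30, 2148 → December 30, 2149: 365 days.
December 30, 2149 → December 30, 2150: 365 days.
December 2150: 31 − 30 = 1 day remains.
January 1–23, 2151: 23 days.
Residual: 24 days.
Total: 754 days.

754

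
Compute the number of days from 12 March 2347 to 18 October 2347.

March 2347: 31 − 12 = 19 days remain.
Then April (30), May (31), June (30), July (31), August (31), September (30): 30 + 31 + 30 + 31 + 31 + 30 = 183 days.
October 1–18, 2347: 18 days.
Total: 19 + 183 + 18 = 220 days.

220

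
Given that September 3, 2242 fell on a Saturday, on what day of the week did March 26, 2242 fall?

Saturday

Count forward from the earlier date (March 26, 2242) to the later (September 3, 2242):
March 2242: 31 − 26 = 5 days remain.
Then April (30), May (31), June (30), July (31), August (31): 30 + 31 + 30 + 31 + 31 = 153 days.
September 1–3, 2242: 3 days.
Total: 5 + 153 + 3 = 161 days.
161 is a multiple of 7, so March 26, 2242 falls on the same weekday: Saturday.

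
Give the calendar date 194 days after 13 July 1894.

23 January 1895

Count 194 days after July 13, 1894:
Day-of-year of July 13, 1894: 194.
Day-of-year of January 23, 1895: 23.
1894 has 365 days, so 365 − 194 = 171 days remain in 1894.
Total: 171 + 23 = 194 days.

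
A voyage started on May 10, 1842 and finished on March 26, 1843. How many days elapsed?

May 1842: 31 − 10 = 21 days remain.
Then 9 full months totalling 273 days.
March 1–26, 1843: 26 days.
Residual: 320 days.
Total: 320 days.

320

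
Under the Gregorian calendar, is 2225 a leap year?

2225 is not a leap year.

No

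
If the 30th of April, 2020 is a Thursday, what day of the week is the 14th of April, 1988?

Thursday

Count forward from the earlier date (April 14, 1988) to the later (April 30, 2020):
From April 14, 1988 to April 14, 2020: 32 years, of which 8 contain a Feb 29 — 24×365 + 8×366 = 11688 days.
(2000 is a leap year (divisible by 400).)
Within April 2020: 30 − 14 = 16 days.
Total: 11704 days.
11704 is a multiple of 7, so the 14th of April, 1988 falls on the same weekday: Thursday.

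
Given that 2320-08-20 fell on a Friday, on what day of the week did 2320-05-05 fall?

Wednesday

Count forward from the earlier date (May 5, 2320) to the later (August 20, 2320):
May 2320: 31 − 5 = 26 days remain.
Then June (30), July (31): 30 + 31 = 61 days.
August 1–20, 2320: 20 days.
Total: 26 + 61 + 20 = 107 days.
107 mod 7 = 2, so 2 days before Friday is Wednesday.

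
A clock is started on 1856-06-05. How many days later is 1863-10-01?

2674

From June 5, 1856 to June 5, 1863: 7 years, of which 1 contains a Feb 29 — 6×365 + 1×366 = 2556 days.
June 1863: 30 − 5 = 25 days remain.
Then July (31), August (31), September (30): 31 + 31 + 30 = 92 days.
October 1, 1863: 1 day.
Residual: 118 days.
Total: 2674 days.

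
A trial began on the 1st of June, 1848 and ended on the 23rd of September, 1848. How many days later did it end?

June 1848: 30 − 1 = 29 days remain.
Then July (31), August (31): 31 + 31 = 62 days.
September 1–23, 1848: 23 days.
Total: 29 + 62 + 23 = 114 days.

114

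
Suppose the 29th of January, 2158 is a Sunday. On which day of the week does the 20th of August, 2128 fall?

Count forward from the earlier date (August 20, 2128) to the later (January 29, 2158):
From August 20, 2128 to August 20, 2157: 29 years, of which 7 contain a Feb 29 — 22×365 + 7×366 = 10592 days.
August 2157: 31 − 20 = 11 days remain.
Then September (30), October (31), November (30), December (31): 30 + 31 + 30 + 31 = 122 days.
January 1–29, 2158: 29 days.
Residual: 162 days.
Total: 10754 days.
10754 mod 7 = 2, so 2 days before Sunday is Friday.

Friday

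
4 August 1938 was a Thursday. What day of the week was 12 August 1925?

Wednesday

Count forward from the earlier date (August 12, 1925) to the later (August 4, 1938):
Day-of-year of August 12, 1925: 224.
Day-of-year of August 4, 1938: 216.
1925 has 365 days, so 365 − 224 = 141 days remain in 1925.
Full years 1926–1937: 9 common + 3 leap = 9×365 + 3×366 = 4383 days.
Total: 141 + 4383 + 216 = 4740 days.
4740 mod 7 = 1, so 1 day before Thursday is Wednesday.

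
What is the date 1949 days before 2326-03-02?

2320-10-30

Count 1949 days before March 2, 2326:
Day-of-year of October 30, 2320: 304.
Day-of-year of March 2, 2326: 61.
2320 has 366 days, so 366 − 304 = 62 days remain in 2320.
Full years: 2321: 365; 2322: 365; 2323: 365; 2324: 366; 2325: 365. Sum = 1826.
Total: 62 + 1826 + 61 = 1949 days.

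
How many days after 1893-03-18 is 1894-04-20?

Day-of-year of March 18, 1893: 77.
Day-of-year of April 20, 1894: 110.
1893 has 365 days, so 365 − 77 = 288 days remain in 1893.
Total: 288 + 110 = 398 days.

398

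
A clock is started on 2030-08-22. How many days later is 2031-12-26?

491

August 2030: 31 − 22 = 9 days remain.
Then 15 full months totalling 456 days.
December 1–26, 2031: 26 days.
Total: 9 + 456 + 26 = 491 days.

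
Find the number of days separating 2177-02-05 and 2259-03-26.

From February 5, 2177 to February 5, 2259: 82 years, of which 19 contain a Feb 29 — 63×365 + 19×366 = 29949 days.
(2200 is not a leap year (divisible by 100 but not 400).)
February 2259: 28 − 5 = 23 days remain (2259 is not a leap year, so February has 28 days).
March 1–26, 2259: 26 days.
Residual: 49 days.
Total: 29998 days.

29998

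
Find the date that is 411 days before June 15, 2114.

April 30, 2113

Count 411 days before June 15, 2114:
April 2113: 30 − 30 = 0 days remain.
Then 13 full months totalling 396 days.
June 1–15, 2114: 15 days.
Total: 0 + 396 + 15 = 411 days.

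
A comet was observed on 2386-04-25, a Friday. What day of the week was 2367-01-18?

Wednesday

Count forward from the earlier date (January 18, 2367) to the later (April 25, 2386):
From January 18, 2367 to January 18, 2386: 19 years, of which 5 contain a Feb 29 — 14×365 + 5×366 = 6940 days.
January 2386: 31 − 18 = 13 days remain.
Then February 2386 (28), March (31): 28 + 31 = 59 days.
April 1–25, 2386: 25 days.
Residual: 97 days.
Total: 7037 days.
7037 mod 7 = 2, so 2 days before Friday is Wednesday.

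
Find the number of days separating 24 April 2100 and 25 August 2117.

6332

Day-of-year of April 24, 2100: 114.
Day-of-year of August 25, 2117: 237.
2100 has 365 days, so 365 − 114 = 251 days remain in 2100.
Full years 2101–2116: 12 common + 4 leap = 12×365 + 4×366 = 5844 days.
Total: 251 + 5844 + 237 = 6332 days.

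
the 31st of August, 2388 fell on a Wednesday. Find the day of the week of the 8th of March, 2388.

Count forward from the earlier date (March 8, 2388) to the later (August 31, 2388):
March 2388: 31 − 8 = 23 days remain.
Then April (30), May (31), June (30), July (31): 30 + 31 + 30 + 31 = 122 days.
August 1–31, 2388: 31 days.
Total: 23 + 122 + 31 = 176 days.
176 mod 7 = 1, so 1 day before Wednesday is Tuesday.

Tuesday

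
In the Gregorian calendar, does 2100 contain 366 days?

No

2100 is not a leap year (divisible by 100 but not 400).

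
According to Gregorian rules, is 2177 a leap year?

No

2177 is not a leap year.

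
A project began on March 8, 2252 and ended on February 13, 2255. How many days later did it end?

1072

Day-of-year of March 8, 2252: 68.
Day-of-year of February 13, 2255: 44.
2252 has 366 days, so 366 − 68 = 298 days remain in 2252.
Full years: 2253: 365; 2254: 365. Sum = 730.
Total: 298 + 730 + 44 = 1072 days.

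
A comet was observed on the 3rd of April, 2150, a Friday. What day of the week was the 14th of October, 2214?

Friday

Day-of-year of April 3, 2150: 93.
Day-of-year of October 14, 2214: 287.
2150 has 365 days, so 365 − 93 = 272 days remain in 2150.
Full years 2151–2213: 48 common + 15 leap = 48×365 + 15×366 = 23010 days.
Total: 272 + 23010 + 287 = 23569 days.
23569 is a multiple of 7, so the 14th of October, 2214 falls on the same weekday: Friday.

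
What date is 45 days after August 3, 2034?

September 17, 2034

Count 45 days after August 3, 2034:
August 2034: 31 − 3 = 28 days remain.
September 1–17, 2034: 17 days.
Total: 28 + 17 = 45 days.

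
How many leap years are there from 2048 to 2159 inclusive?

Years divisible by 4: 2048, 2052, …, 2156 — 28 in all.
Of these, 2100 is divisible by 100 but not 400, so not leap.
Leap years: 28 − 1 = 27.

27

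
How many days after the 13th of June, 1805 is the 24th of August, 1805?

72

June 1805: 30 − 13 = 17 days remain.
Then July (31): 31 days.
August 1–24, 1805: 24 days.
Total: 17 + 31 + 24 = 72 days.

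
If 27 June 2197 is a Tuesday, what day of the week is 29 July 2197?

Saturday

June 2197: 30 − 27 = 3 days remain.
July 1–29, 2197: 29 days.
Total: 3 + 29 = 32 days.
32 mod 7 = 4, so 4 days after Tuesday is Saturday.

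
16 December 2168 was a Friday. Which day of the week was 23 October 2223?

From December 16, 2168 to December 16, 2222: 54 years, of which 12 contain a Feb 29 — 42×365 + 12×366 = 19722 days.
(2200 is not a leap year (divisible by 100 but not 400).)
December 2222: 31 − 16 = 15 days remain.
Then 9 full months totalling 273 days.
October 1–23, 2223: 23 days.
Residual: 311 days.
Total: 20033 days.
20033 mod 7 = 6, so 6 days after Friday is Thursday.

Thursday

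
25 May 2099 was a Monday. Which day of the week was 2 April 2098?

Count forward from the earlier date (April 2, 2098) to the later (May 25, 2099):
April 2098: 30 − 2 = 28 days remain.
Then 12 full months totalling 365 days.
May 1–25, 2099: 25 days.
Total: 28 + 365 + 25 = 418 days.
418 mod 7 = 5, so 5 days before Monday is Wednesday.

Wednesday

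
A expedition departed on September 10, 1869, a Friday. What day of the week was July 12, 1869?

Count forward from the earlier date (July 12, 1869) to the later (September 10, 1869):
July 1869: 31 − 12 = 19 days remain.
Then August (31): 31 days.
September 1–10, 1869: 10 days.
Total: 19 + 31 + 10 = 60 days.
60 mod 7 = 4, so 4 days before Friday is Monday.

Monday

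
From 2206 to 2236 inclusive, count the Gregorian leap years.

Years divisible by 4 in [2206, 2236]: 2208, 2212, 2216, 2220, 2224, 2228, 2232, 2236.
No century exceptions apply. Count: 8.

8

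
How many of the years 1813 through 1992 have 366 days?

44

Years divisible by 4: 1816, 1820, …, 1992 — 45 in all.
Of these, 1900 is divisible by 100 but not 400, so not leap.
Leap years: 45 − 1 = 44.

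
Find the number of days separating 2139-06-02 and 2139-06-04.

Within June 2139: 4 − 2 = 2 days.

2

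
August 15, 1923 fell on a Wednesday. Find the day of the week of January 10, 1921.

Monday

Count forward from the earlier date (January 10, 1921) to the later (August 15, 1923):
Day-of-year of January 10, 1921: 10.
Day-of-year of August 15, 1923: 227.
1921 has 365 days, so 365 − 10 = 355 days remain in 1921.
Full years: 1922: 365. Sum = 365.
Total: 355 + 365 + 227 = 947 days.
947 mod 7 = 2, so 2 days before Wednesday is Monday.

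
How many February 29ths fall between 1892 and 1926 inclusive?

Years divisible by 4 in [1892, 1926]: 1892, 1896, 1900, 1904, 1908, 1912, 1916, 1920, 1924.
Of these, 1900 is divisible by 100 but not 400, so not leap.
Leap years: 9 − 1 = 8.

8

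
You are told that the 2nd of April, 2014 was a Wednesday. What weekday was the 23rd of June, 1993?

Wednesday

Count forward from the earlier date (June 23, 1993) to the later (April 2, 2014):
Day-of-year of June 23, 1993: 174.
Day-of-year of April 2, 2014: 92.
1993 has 365 days, so 365 − 174 = 191 days remain in 1993.
Full years 1994–2013: 15 common + 5 leap = 15×365 + 5×366 = 7305 days.
Total: 191 + 7305 + 92 = 7588 days.
7588 is a multiple of 7, so the 23rd of June, 1993 falls on the same weekday: Wednesday.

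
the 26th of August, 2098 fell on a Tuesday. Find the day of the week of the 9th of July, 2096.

Monday

Count forward from the earlier date (July 9, 2096) to the later (August 26, 2098):
Day-of-year of July 9, 2096: 191.
Day-of-year of August 26, 2098: 238.
2096 has 366 days, so 366 − 191 = 175 days remain in 2096.
Full years: 2097: 365. Sum = 365.
Total: 175 + 365 + 238 = 778 days.
778 mod 7 = 1, so 1 day before Tuesday is Monday.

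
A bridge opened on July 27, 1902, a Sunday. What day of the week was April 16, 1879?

Wednesday

Count forward from the earlier date (April 16, 1879) to the later (July 27, 1902):
Day-of-year of April 16, 1879: 106.
Day-of-year of July 27, 1902: 208.
1879 has 365 days, so 365 − 106 = 259 days remain in 1879.
Full years 1880–1901: 17 common + 5 leap = 17×365 + 5×366 = 8035 days.
Total: 259 + 8035 + 208 = 8502 days.
8502 mod 7 = 4, so 4 days before Sunday is Wednesday.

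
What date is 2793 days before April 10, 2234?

August 17, 2226

Count 2793 days before April 10, 2234:
Day-of-year of August 17, 2226: 229.
Day-of-year of April 10, 2234: 100.
2226 has 365 days, so 365 − 229 = 136 days remain in 2226.
Full years 2227–2233: 5 common + 2 leap = 5×365 + 2×366 = 2557 days.
Total: 136 + 2557 + 100 = 2793 days.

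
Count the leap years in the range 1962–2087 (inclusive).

31

Years divisible by 4: 1964, 1968, …, 2084 — 31 in all.
2000 is divisible by 400, so still leap.
No century exceptions apply. Count: 31.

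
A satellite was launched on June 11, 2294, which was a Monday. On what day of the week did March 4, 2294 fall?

Count forward from the earlier date (March 4, 2294) to the later (June 11, 2294):
March 2294: 31 − 4 = 27 days remain.
Then April (30), May (31): 30 + 31 = 61 days.
June 1–11, 2294: 11 days.
Total: 27 + 61 + 11 = 99 days.
99 mod 7 = 1, so 1 day before Monday is Sunday.

Sunday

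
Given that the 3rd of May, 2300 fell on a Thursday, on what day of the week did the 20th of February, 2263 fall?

Friday

Count forward from the earlier date (February 20, 2263) to the later (May 3, 2300):
From February 20, 2263 to February 20, 2300: 37 years, of which 9 contain a Feb 29 — 28×365 + 9×366 = 13514 days.
February 2300: 28 − 20 = 8 days remain (2300 is not a leap year (divisible by 100 but not 400), so February has 28 days).
Then March (31), April (30): 31 + 30 = 61 days.
May 1–3, 2300: 3 days.
Residual: 72 days.
Total: 13586 days.
13586 mod 7 = 6, so 6 days before Thursday is Friday.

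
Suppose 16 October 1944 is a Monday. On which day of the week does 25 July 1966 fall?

From October 16, 1944 to October 16, 1965: 21 years, of which 5 contain a Feb 29 — 16×365 + 5×366 = 7670 days.
October 1965: 31 − 16 = 15 days remain.
Then November (30), December (31), January (31), February 1966 (28), March (31), April (30), May (31), June (30): 30 + 31 + 31 + 28 + 31 + 30 + 31 + 30 = 242 days.
July 1–25, 1966: 25 days.
Residual: 282 days.
Total: 7952 days.
7952 is a multiple of 7, so 25 July 1966 falls on the same weekday: Monday.

Monday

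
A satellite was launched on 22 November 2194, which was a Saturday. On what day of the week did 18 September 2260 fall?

Day-of-year of November 22, 2194: 326.
Day-of-year of September 18, 2260: 262.
2194 has 365 days, so 365 − 326 = 39 days remain in 2194.
Full years 2195–2259: 50 common + 15 leap = 50×365 + 15×366 = 23740 days.
Total: 39 + 23740 + 262 = 24041 days.
24041 mod 7 = 3, so 3 days after Saturday is Tuesday.

Tuesday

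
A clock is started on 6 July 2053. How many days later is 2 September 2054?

Day-of-year of July 6, 2053: 187.
Day-of-year of September 2, 2054: 245.
2053 has 365 days, so 365 − 187 = 178 days remain in 2053.
Total: 178 + 245 = 423 days.

423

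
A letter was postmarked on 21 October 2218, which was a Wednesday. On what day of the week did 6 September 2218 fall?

Count forward from the earlier date (September 6, 2218) to the later (October 21, 2218):
September 2218: 30 − 6 = 24 days remain.
October 1–21, 2218: 21 days.
Total: 24 + 21 = 45 days.
45 mod 7 = 3, so 3 days before Wednesday is Sunday.

Sunday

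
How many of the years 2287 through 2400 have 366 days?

Years divisible by 4: 2288, 2292, …, 2400 — 29 in all.
Of these, 2300 is divisible by 100 but not 400, so not leap.
2400 is divisible by 400, so still leap.
Leap years: 29 − 1 = 28.

28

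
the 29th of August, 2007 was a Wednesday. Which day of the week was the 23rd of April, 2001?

Monday

Count forward from the earlier date (April 23, 2001) to the later (August 29, 2007):
April 23, 2001 → April 23, 2002: 365 days.
April 23, 2002 → April 23, 2003: 365 days.
April 23, 2003 → April 23, 2004: 366 days (2004 is a leap year).
April 23, 2004 → April 23, 2005: 365 days.
April 23, 2005 → April 23, 2006: 365 days.
April 23, 2006 → April 23, 2007: 365 days.
April 2007: 30 − 23 = 7 days remain.
Then May (31), June (30), July (31): 31 + 30 + 31 = 92 days.
August 1–29, 2007: 29 days.
Residual: 128 days.
Total: 2319 days.
2319 mod 7 = 2, so 2 days before Wednesday is Monday.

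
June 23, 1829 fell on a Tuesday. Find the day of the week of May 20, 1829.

Wednesday

Count forward from the earlier date (May 20, 1829) to the later (June 23, 1829):
May 1829: 31 − 20 = 11 days remain.
June 1–23, 1829: 23 days.
Total: 11 + 23 = 34 days.
34 mod 7 = 6, so 6 days before Tuesday is Wednesday.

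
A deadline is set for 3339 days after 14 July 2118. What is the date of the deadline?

4 September 2127

Count 3339 days after July 14, 2118:
Day-of-year of July 14, 2118: 195.
Day-of-year of September 4, 2127: 247.
2118 has 365 days, so 365 − 195 = 170 days remain in 2118.
Full years 2119–2126: 6 common + 2 leap = 6×365 + 2×366 = 2922 days.
Total: 170 + 2922 + 247 = 3339 days.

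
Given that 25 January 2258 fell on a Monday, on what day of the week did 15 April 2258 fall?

January 2258: 31 − 25 = 6 days remain.
Then February 2258 (28), March (31): 28 + 31 = 59 days.
April 1–15, 2258: 15 days.
Total: 6 + 59 + 15 = 80 days.
80 mod 7 = 3, so 3 days after Monday is Thursday.

Thursday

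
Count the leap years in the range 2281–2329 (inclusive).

11

Years divisible by 4 in [2281, 2329]: 2284, 2288, 2292, 2296, 2300, 2304, 2308, 2312, 2316, 2320, 2324, 2328.
Of these, 2300 is divisible by 100 but not 400, so not leap.
Leap years: 12 − 1 = 11.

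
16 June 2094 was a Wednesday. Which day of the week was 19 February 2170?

From June 16, 2094 to June 16, 2169: 75 years, of which 18 contain a Feb 29 — 57×365 + 18×366 = 27393 days.
(2100 is not a leap year (divisible by 100 but not 400).)
June 2169: 30 − 16 = 14 days remain.
Then July (31), August (31), September (30), October (31), November (30), December (31), January (31): 31 + 31 + 30 + 31 + 30 + 31 + 31 = 215 days.
February 1–19, 2170: 19 days (2170 is not a leap year).
Residual: 248 days.
Total: 27641 days.
27641 mod 7 = 5, so 5 days after Wednesday is Monday.

Monday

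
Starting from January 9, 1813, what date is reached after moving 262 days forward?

September 28, 1813

Count 262 days after January 9, 1813:
January 1813: 31 − 9 = 22 days remain.
Then February 1813 (28), March (31), April (30), May (31), June (30), July (31), August (31): 28 + 31 + 30 + 31 + 30 + 31 + 31 = 212 days.
September 1–28, 1813: 28 days.
Total: 22 + 212 + 28 = 262 days.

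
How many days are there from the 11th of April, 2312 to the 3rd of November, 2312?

April 2312: 30 − 11 = 19 days remain.
Then May (31), June (30), July (31), August (31), September (30), October (31): 31 + 30 + 31 + 31 + 30 + 31 = 184 days.
November 1–3, 2312: 3 days.
Total: 19 + 184 + 3 = 206 days.

206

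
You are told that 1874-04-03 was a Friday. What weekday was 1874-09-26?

April 1874: 30 − 3 = 27 days remain.
Then May (31), June (30), July (31), August (31): 31 + 30 + 31 + 31 = 123 days.
September 1–26, 1874: 26 days.
Total: 27 + 123 + 26 = 176 days.
176 mod 7 = 1, so 1 day after Friday is Saturday.

Saturday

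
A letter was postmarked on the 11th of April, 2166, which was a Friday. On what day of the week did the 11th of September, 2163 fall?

Count forward from the earlier date (September 11, 2163) to the later (April 11, 2166):
September 11, 2163 → September 11, 2164: 366 days (2164 is a leap year).
September 11, 2164 → September 11, 2165: 365 days.
September 2165: 30 − 11 = 19 days remain.
Then October (31), November (30), December (31), January (31), February 2166 (28), March (31): 31 + 30 + 31 + 31 + 28 + 31 = 182 days.
April 1–11, 2166: 11 days.
Residual: 212 days.
Total: 943 days.
943 mod 7 = 5, so 5 days before Friday is Sunday.

Sunday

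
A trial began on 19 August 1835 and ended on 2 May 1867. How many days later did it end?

11579

Day-of-year of August 19, 1835: 231.
Day-of-year of May 2, 1867: 122.
1835 has 365 days, so 365 − 231 = 134 days remain in 1835.
Full years 1836–1866: 23 common + 8 leap = 23×365 + 8×366 = 11323 days.
Total: 134 + 11323 + 122 = 11579 days.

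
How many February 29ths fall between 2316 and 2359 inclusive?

Years divisible by 4 in [2316, 2359]: 2316, 2320, 2324, 2328, 2332, 2336, 2340, 2344, 2348, 2352, 2356.
No century exceptions apply. Count: 11.

11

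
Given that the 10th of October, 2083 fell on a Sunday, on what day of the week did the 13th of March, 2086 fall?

Day-of-year of October 10, 2083: 283.
Day-of-year of March 13, 2086: 72.
2083 has 365 days, so 365 − 283 = 82 days remain in 2083.
Full years: 2084: 366; 2085: 365. Sum = 731.
Total: 82 + 731 + 72 = 885 days.
885 mod 7 = 3, so 3 days after Sunday is Wednesday.

Wednesday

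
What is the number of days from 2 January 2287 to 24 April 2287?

January 2287: 31 − 2 = 29 days remain.
Then February 2287 (28), March (31): 28 + 31 = 59 days.
April 1–24, 2287: 24 days.
Total: 29 + 59 + 24 = 112 days.

112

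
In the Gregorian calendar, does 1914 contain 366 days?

No

1914 is not a leap year.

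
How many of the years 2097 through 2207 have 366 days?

Years divisible by 4: 2100, 2104, …, 2204 — 27 in all.
Of these, 2100, 2200 are divisible by 100 but not 400, so not leap.
Leap years: 27 − 2 = 25.

25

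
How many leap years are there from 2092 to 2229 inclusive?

33

Years divisible by 4: 2092, 2096, …, 2228 — 35 in all.
Of these, 2100, 2200 are divisible by 100 but not 400, so not leap.
Leap years: 35 − 2 = 33.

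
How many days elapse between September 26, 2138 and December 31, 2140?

Day-of-year of September 26, 2138: 269.
Day-of-year of December 31, 2140: 366.
2138 has 365 days, so 365 − 269 = 96 days remain in 2138.
Full years: 2139: 365. Sum = 365.
Total: 96 + 365 + 366 = 827 days.

827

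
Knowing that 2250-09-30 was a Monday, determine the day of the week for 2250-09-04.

Count forward from the earlier date (September 4, 2250) to the later (September 30, 2250):
Within September 2250: 30 − 4 = 26 days.
26 mod 7 = 5, so 5 days before Monday is Wednesday.

Wednesday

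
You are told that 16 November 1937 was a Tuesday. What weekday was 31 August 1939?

Thursday

November 1937: 30 − 16 = 14 days remain.
Then 20 full months totalling 608 days.
August 1–31, 1939: 31 days.
Total: 14 + 608 + 31 = 653 days.
653 mod 7 = 2, so 2 days after Tuesday is Thursday.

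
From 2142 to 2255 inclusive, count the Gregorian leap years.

27

Years divisible by 4: 2144, 2148, …, 2252 — 28 in all.
Of these, 2200 is divisible by 100 but not 400, so not leap.
Leap years: 28 − 1 = 27.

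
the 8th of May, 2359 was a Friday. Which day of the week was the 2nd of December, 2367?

From May 8, 2359 to May 8, 2367: 8 years, of which 2 contain a Feb 29 — 6×365 + 2×366 = 2922 days.
May 2367: 31 − 8 = 23 days remain.
Then June (30), July (31), August (31), September (30), October (31), November (30): 30 + 31 + 31 + 30 + 31 + 30 = 183 days.
December 1–2, 2367: 2 days.
Residual: 208 days.
Total: 3130 days.
3130 mod 7 = 1, so 1 day after Friday is Saturday.

Saturday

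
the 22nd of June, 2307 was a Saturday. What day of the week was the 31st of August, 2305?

Count forward from the earlier date (August 31, 2305) to the later (June 22, 2307):
August 2305: 31 − 31 = 0 days remain.
Then 21 full months totalling 638 days.
June 1–22, 2307: 22 days.
Total: 0 + 638 + 22 = 660 days.
660 mod 7 = 2, so 2 days before Saturday is Thursday.

Thursday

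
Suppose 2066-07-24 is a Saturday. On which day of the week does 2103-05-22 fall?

From July 24, 2066 to July 24, 2102: 36 years, of which 8 contain a Feb 29 — 28×365 + 8×366 = 13148 days.
(2100 is not a leap year (divisible by 100 but not 400).)
July 2102: 31 − 24 = 7 days remain.
Then 9 full months totalling 273 days.
May 1–22, 2103: 22 days.
Residual: 302 days.
Total: 13450 days.
13450 mod 7 = 3, so 3 days after Saturday is Tuesday.

Tuesday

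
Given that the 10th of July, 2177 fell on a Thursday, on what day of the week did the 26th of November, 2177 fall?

Wednesday

July 2177: 31 − 10 = 21 days remain.
Then August (31), September (30), October (31): 31 + 30 + 31 = 92 days.
November 1–26, 2177: 26 days.
Total: 21 + 92 + 26 = 139 days.
139 mod 7 = 6, so 6 days after Thursday is Wednesday.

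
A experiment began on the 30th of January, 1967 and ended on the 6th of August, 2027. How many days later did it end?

22103

From January 30, 1967 to January 30, 2027: 60 years, of which 15 contain a Feb 29 — 45×365 + 15×366 = 21915 days.
(2000 is a leap year (divisible by 400).)
January 2027: 31 − 30 = 1 day remains.
Then February 2027 (28), March (31), April (30), May (31), June (30), July (31): 28 + 31 + 30 + 31 + 30 + 31 = 181 days.
August 1–6, 2027: 6 days.
Residual: 188 days.
Total: 22103 days.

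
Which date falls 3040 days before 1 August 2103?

4 April 2095

Count 3040 days before August 1, 2103:
From April 4, 2095 to April 4, 2103: 8 years, of which 1 contains a Feb 29 — 7×365 + 1×366 = 2921 days.
(2100 is not a leap year (divisible by 100 but not 400).)
April 2103: 30 − 4 = 26 days remain.
Then May (31), June (30), July (31): 31 + 30 + 31 = 92 days.
August 1, 2103: 1 day.
Residual: 119 days.
Total: 3040 days.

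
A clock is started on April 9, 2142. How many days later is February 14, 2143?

311

April 2142: 30 − 9 = 21 days remain.
Then 9 full months totalling 276 days.
February 1–14, 2143: 14 days (2143 is not a leap year).
Total: 21 + 276 + 14 = 311 days.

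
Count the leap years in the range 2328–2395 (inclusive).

Years divisible by 4: 2328, 2332, …, 2392 — 17 in all.
No century exceptions apply. Count: 17.

17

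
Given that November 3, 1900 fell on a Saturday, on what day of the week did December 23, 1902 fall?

Day-of-year of November 3, 1900: 307.
Day-of-year of December 23, 1902: 357.
1900 has 365 days, so 365 − 307 = 58 days remain in 1900.
Full years: 1901: 365. Sum = 365.
Total: 58 + 365 + 357 = 780 days.
780 mod 7 = 3, so 3 days after Saturday is Tuesday.

Tuesday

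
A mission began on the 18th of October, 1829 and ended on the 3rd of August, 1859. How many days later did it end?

10881

From October 18, 1829 to October 18, 1858: 29 years, of which 7 contain a Feb 29 — 22×365 + 7×366 = 10592 days.
October 1858: 31 − 18 = 13 days remain.
Then 9 full months totalling 273 days.
August 1–3, 1859: 3 days.
Residual: 289 days.
Total: 10881 days.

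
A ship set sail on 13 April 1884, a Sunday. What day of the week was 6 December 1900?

Thursday

Day-of-year of April 13, 1884: 104.
Day-of-year of December 6, 1900: 340.
1884 has 366 days, so 366 − 104 = 262 days remain in 1884.
Full years 1885–1899: 12 common + 3 leap = 12×365 + 3×366 = 5478 days.
Total: 262 + 5478 + 340 = 6080 days.
6080 mod 7 = 4, so 4 days after Sunday is Thursday.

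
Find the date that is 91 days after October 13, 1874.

January 12, 1875

Count 91 days after October 13, 1874:
October 1874: 31 − 13 = 18 days remain.
Then November (30), December (31): 30 + 31 = 61 days.
January 1–12, 1875: 12 days.
Total: 18 + 61 + 12 = 91 days.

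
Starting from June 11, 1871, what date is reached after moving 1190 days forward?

September 13, 1874

Count 1190 days after June 11, 1871:
Day-of-year of June 11, 1871: 162.
Day-of-year of September 13, 1874: 256.
1871 has 365 days, so 365 − 162 = 203 days remain in 1871.
Full years: 1872: 366; 1873: 365. Sum = 731.
Total: 203 + 731 + 256 = 1190 days.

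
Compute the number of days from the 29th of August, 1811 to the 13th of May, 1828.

From August 29, 1811 to August 29, 1827: 16 years, of which 4 contain a Feb 29 — 12×365 + 4×366 = 5844 days.
August 1827: 31 − 29 = 2 days remain.
Then September (30), October (31), November (30), December (31), January (31), February 1828 (29), March (31), April (30): 30 + 31 + 30 + 31 + 31 + 29 + 31 + 30 = 243 days.
May 1–13, 1828: 13 days.
Residual: 258 days.
Total: 6102 days.

6102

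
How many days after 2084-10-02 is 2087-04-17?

October 2, 2084 → October 2, 2085: 365 days.
October 2, 2085 → October 2, 2086: 365 days.
October 2086: 31 − 2 = 29 days remain.
Then November (30), December (31), January (31), February 2087 (28), March (31): 30 + 31 + 31 + 28 + 31 = 151 days.
April 1–17, 2087: 17 days.
Residual: 197 days.
Total: 927 days.

927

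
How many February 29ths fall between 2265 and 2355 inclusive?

Years divisible by 4: 2268, 2272, …, 2352 — 22 in all.
Of these, 2300 is divisible by 100 but not 400, so not leap.
Leap years: 22 − 1 = 21.

21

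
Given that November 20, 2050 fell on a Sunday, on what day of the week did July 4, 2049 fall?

Count forward from the earlier date (July 4, 2049) to the later (November 20, 2050):
July 4, 2049 → July 4, 2050: 365 days.
July 2050: 31 − 4 = 27 days remain.
Then August (31), September (30), October (31): 31 + 30 + 31 = 92 days.
November 1–20, 2050: 20 days.
Residual: 139 days.
Total: 504 days.
504 is a multiple of 7, so July 4, 2049 falls on the same weekday: Sunday.

Sunday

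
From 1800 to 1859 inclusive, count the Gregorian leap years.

14

Years divisible by 4: 1800, 1804, …, 1856 — 15 in all.
Of these, 1800 is divisible by 100 but not 400, so not leap.
Leap years: 15 − 1 = 14.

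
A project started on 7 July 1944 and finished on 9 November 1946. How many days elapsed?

Day-of-year of July 7, 1944: 189.
Day-of-year of November 9, 1946: 313.
1944 has 366 days, so 366 − 189 = 177 days remain in 1944.
Full years: 1945: 365. Sum = 365.
Total: 177 + 365 + 313 = 855 days.

855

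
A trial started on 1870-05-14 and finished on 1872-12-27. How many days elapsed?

May 14, 1870 → May 14, 1871: 365 days.
May 14, 1871 → May 14, 1872: 366 days (1872 is a leap year).
May 1872: 31 − 14 = 17 days remain.
Then June (30), July (31), August (31), September (30), October (31), November (30): 30 + 31 + 31 + 30 + 31 + 30 = 183 days.
December 1–27, 1872: 27 days.
Residual: 227 days.
Total: 958 days.

958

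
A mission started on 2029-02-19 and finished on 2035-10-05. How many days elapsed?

2419

Day-of-year of February 19, 2029: 50.
Day-of-year of October 5, 2035: 278.
2029 has 365 days, so 365 − 50 = 315 days remain in 2029.
Full years: 2030: 365; 2031: 365; 2032: 366; 2033: 365; 2034: 365. Sum = 1826.
Total: 315 + 1826 + 278 = 2419 days.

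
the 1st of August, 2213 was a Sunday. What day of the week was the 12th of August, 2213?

Within August 2213: 12 − 1 = 11 days.
11 mod 7 = 4, so 4 days after Sunday is Thursday.

Thursday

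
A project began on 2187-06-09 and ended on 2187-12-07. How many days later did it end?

181

June 2187: 30 − 9 = 21 days remain.
Then July (31), August (31), September (30), October (31), November (30): 31 + 31 + 30 + 31 + 30 = 153 days.
December 1–7, 2187: 7 days.
Total: 21 + 153 + 7 = 181 days.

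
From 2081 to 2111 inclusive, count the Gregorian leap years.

Years divisible by 4 in [2081, 2111]: 2084, 2088, 2092, 2096, 2100, 2104, 2108.
Of these, 2100 is divisible by 100 but not 400, so not leap.
Leap years: 7 − 1 = 6.

6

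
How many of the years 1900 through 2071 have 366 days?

42

Years divisible by 4: 1900, 1904, …, 2068 — 43 in all.
Of these, 1900 is divisible by 100 but not 400, so not leap.
2000 is divisible by 400, so still leap.
Leap years: 43 − 1 = 42.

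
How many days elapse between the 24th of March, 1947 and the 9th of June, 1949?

808

March 24, 1947 → March 24, 1948: 366 days (1948 is a leap year).
March 24, 1948 → March 24, 1949: 365 days.
March 1949: 31 − 24 = 7 days remain.
Then April (30), May (31): 30 + 31 = 61 days.
June 1–9, 1949: 9 days.
Residual: 77 days.
Total: 808 days.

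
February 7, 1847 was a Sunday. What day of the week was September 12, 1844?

Count forward from the earlier date (September 12, 1844) to the later (February 7, 1847):
September 12, 1844 → September 12, 1845: 365 days.
September 12, 1845 → September 12, 1846: 365 days.
September 1846: 30 − 12 = 18 days remain.
Then October (31), November (30), December (31), January (31): 31 + 30 + 31 + 31 = 123 days.
February 1–7, 1847: 7 days (1847 is not a leap year).
Residual: 148 days.
Total: 878 days.
878 mod 7 = 3, so 3 days before Sunday is Thursday.

Thursday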